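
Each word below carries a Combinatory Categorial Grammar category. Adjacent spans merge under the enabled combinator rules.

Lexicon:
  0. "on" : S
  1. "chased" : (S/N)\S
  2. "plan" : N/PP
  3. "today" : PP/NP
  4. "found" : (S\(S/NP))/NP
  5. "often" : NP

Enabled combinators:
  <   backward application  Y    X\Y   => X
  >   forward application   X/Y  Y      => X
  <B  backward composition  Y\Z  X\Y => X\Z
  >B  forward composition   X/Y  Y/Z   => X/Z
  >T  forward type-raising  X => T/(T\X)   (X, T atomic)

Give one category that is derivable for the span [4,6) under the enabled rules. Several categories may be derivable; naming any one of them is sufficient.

[0,6] S   <
  [0,4] S/NP   >B
    [0,2] S/N   <
      [0,1] "on" : S
      [1,2] "chased" : (S/N)\S
    [2,4] N/NP   >B
      [2,3] "plan" : N/PP
      [3,4] "today" : PP/NP
  [4,6] S\(S/NP)   >
    [4,5] "found" : (S\(S/NP))/NP
    [5,6] "often" : NP

S\(S/NP)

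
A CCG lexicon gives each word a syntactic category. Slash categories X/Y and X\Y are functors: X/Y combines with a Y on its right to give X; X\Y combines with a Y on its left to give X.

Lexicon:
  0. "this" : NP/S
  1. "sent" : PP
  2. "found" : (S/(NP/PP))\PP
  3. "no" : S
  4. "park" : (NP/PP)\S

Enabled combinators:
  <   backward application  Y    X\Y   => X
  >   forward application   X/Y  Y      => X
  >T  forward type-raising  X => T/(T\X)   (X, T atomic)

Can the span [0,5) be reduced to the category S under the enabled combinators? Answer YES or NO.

NP/S PP (S/(NP/PP))\PP S (NP/PP)\S
CKY chart[0,5] = {N/(N\NP), NP, NP/(NP\NP), PP/(PP\NP), S/(S\NP)}; S ∉ chart

NO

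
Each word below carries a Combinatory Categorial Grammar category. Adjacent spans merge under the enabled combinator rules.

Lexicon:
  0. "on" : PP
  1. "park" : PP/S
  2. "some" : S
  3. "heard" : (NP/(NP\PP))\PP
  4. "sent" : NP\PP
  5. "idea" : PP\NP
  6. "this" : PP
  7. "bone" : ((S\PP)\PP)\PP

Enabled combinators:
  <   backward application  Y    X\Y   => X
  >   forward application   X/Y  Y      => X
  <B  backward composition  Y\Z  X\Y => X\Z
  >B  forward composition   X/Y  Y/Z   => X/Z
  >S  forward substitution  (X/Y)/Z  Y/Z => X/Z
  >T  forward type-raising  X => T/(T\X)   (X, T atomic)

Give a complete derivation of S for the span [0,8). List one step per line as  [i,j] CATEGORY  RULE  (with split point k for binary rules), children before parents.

[0,1] PP  lex  "on"
[1,2] PP/S  lex  "park"
[2,3] S  lex  "some"
[1,3] PP  >  k=2
[3,4] (NP/(NP\PP))\PP  lex  "heard"
[1,4] NP/(NP\PP)  <  k=3
[4,5] NP\PP  lex  "sent"
[1,5] NP  >  k=4
[5,6] PP\NP  lex  "idea"
[1,6] PP  <  k=5
[6,7] PP  lex  "this"
[7,8] ((S\PP)\PP)\PP  lex  "bone"
[6,8] (S\PP)\PP  <  k=7
[1,8] S\PP  <  k=6
[0,8] S  <  k=1

[0,8] S   <
  [0,1] "on" : PP
  [1,8] S\PP   <
    [1,6] PP   <
      [1,5] NP   >
        [1,4] NP/(NP\PP)   <
          [1,3] PP   >
            [1,2] "park" : PP/S
            [2,3] "some" : S
          [3,4] "heard" : (NP/(NP\PP))\PP
        [4,5] "sent" : NP\PP
      [5,6] "idea" : PP\NP
    [6,8] (S\PP)\PP   <
      [6,7] "this" : PP
      [7,8] "bone" : ((S\PP)\PP)\PP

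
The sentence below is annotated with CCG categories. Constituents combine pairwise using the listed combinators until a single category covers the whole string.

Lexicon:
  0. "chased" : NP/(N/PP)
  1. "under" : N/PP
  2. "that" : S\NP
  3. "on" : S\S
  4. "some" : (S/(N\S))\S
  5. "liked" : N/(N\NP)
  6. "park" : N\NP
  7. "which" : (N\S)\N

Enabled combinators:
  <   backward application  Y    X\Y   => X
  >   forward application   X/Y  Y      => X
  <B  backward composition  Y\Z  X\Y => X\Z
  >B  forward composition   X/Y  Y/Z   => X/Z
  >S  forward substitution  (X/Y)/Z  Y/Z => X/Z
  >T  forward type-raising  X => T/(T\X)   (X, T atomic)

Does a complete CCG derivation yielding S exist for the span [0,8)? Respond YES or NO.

[0,8] S   >
  [0,5] S/(N\S)   <
    [0,4] S   <
      [0,2] NP   >
        [0,1] "chased" : NP/(N/PP)
        [1,2] "under" : N/PP
      [2,4] S\NP   <B
        [2,3] "that" : S\NP
        [3,4] "on" : S\S
    [4,5] "some" : (S/(N\S))\S
  [5,8] N\S   <
    [5,7] N   >
      [5,6] "liked" : N/(N\NP)
      [6,7] "park" : N\NP
    [7,8] "which" : (N\S)\N

YES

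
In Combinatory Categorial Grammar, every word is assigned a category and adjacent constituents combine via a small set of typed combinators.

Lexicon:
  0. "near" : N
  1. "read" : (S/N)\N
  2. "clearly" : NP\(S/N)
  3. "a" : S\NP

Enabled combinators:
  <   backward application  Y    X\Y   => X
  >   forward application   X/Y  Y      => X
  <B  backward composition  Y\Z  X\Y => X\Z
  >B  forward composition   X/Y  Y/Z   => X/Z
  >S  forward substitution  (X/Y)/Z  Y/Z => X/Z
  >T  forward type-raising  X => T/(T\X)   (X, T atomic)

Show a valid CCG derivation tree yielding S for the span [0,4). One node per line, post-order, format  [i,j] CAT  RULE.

[0,1] N  lex  "near"
[1,2] (S/N)\N  lex  "read"
[2,3] NP\(S/N)  lex  "clearly"
[1,3] NP\N  <B  k=2
[3,4] S\NP  lex  "a"
[1,4] S\N  <B  k=3
[0,4] S  <  k=1

[0,4] S   <
  [0,1] "near" : N
  [1,4] S\N   <B
    [1,3] NP\N   <B
      [1,2] "read" : (S/N)\N
      [2,3] "clearly" : NP\(S/N)
    [3,4] "a" : S\NP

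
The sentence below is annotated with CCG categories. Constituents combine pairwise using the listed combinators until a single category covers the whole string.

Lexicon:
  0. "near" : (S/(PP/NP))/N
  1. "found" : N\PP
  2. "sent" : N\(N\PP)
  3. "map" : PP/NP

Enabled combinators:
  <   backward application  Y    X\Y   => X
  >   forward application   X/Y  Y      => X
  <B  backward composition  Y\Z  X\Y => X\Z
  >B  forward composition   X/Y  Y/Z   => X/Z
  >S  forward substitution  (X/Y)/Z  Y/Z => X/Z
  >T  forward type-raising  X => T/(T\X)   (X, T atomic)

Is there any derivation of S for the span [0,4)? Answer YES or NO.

[0,4] S   >
  [0,3] S/(PP/NP)   >
    [0,1] "near" : (S/(PP/NP))/N
    [1,3] N   <
      [1,2] "found" : N\PP
      [2,3] "sent" : N\(N\PP)
  [3,4] "map" : PP/NP

YES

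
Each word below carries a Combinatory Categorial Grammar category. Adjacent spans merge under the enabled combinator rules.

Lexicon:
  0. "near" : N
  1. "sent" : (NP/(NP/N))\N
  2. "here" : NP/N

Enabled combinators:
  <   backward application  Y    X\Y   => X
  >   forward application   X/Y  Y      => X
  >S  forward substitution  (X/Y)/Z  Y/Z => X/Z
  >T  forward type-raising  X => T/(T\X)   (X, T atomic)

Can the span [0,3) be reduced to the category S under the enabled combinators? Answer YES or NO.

N (NP/(NP/N))\N NP/N
CKY chart[0,3] = {N/(N\NP), NP, NP/(NP\NP), PP/(PP\NP), S/(S\NP)}; S ∉ chart

NO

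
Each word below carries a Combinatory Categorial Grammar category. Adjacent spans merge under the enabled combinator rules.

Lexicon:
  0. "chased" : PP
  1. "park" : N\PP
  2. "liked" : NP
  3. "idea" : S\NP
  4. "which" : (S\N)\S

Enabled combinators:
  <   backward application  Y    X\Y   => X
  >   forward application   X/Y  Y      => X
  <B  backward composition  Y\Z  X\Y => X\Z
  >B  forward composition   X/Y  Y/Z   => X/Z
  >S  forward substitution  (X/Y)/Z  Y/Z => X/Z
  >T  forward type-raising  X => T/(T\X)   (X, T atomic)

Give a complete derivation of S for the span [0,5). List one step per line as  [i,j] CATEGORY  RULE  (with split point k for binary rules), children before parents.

[0,5] S   <
  [0,2] N   >
    [0,1] N/(N\PP)   >T
      [0,1] "chased" : PP
    [1,2] "park" : N\PP
  [2,5] S\N   <
    [2,4] S   <
      [2,3] "liked" : NP
      [3,4] "idea" : S\NP
    [4,5] "which" : (S\N)\S

[0,1] PP  lex  "chased"
[0,1] N/(N\PP)  >T
[1,2] N\PP  lex  "park"
[0,2] N  >  k=1
[2,3] NP  lex  "liked"
[3,4] S\NP  lex  "idea"
[2,4] S  <  k=3
[4,5] (S\N)\S  lex  "which"
[2,5] S\N  <  k=4
[0,5] S  <  k=2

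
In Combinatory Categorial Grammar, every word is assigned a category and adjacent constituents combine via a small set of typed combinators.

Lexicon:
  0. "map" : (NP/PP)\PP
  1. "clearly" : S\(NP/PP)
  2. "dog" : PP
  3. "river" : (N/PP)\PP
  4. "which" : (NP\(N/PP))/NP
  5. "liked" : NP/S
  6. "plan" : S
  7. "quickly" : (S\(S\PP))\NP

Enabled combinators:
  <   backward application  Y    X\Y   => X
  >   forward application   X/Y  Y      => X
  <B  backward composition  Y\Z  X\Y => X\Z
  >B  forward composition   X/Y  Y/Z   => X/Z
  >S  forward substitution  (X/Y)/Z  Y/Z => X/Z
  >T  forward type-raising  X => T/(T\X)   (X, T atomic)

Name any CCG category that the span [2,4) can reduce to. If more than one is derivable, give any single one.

[0,8] S   <
  [0,2] S\PP   <B
    [0,1] "map" : (NP/PP)\PP
    [1,2] "clearly" : S\(NP/PP)
  [2,8] S\(S\PP)   <
    [2,7] NP   <
      [2,4] N/PP   <
        [2,3] "dog" : PP
        [3,4] "river" : (N/PP)\PP
      [4,7] NP\(N/PP)   >
        [4,5] "which" : (NP\(N/PP))/NP
        [5,7] NP   >
          [5,6] "liked" : NP/S
          [6,7] "plan" : S
    [7,8] "quickly" : (S\(S\PP))\NP

N/PP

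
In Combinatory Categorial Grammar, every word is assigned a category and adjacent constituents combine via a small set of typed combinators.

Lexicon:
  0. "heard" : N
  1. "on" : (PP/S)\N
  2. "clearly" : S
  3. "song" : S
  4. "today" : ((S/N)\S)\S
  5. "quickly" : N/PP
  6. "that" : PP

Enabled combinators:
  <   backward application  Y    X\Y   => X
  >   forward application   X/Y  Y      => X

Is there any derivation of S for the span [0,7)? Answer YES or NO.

N (PP/S)\N S S ((S/N)\S)\S N/PP PP
CKY chart[0,7] = {PP}; S ∉ chart

NO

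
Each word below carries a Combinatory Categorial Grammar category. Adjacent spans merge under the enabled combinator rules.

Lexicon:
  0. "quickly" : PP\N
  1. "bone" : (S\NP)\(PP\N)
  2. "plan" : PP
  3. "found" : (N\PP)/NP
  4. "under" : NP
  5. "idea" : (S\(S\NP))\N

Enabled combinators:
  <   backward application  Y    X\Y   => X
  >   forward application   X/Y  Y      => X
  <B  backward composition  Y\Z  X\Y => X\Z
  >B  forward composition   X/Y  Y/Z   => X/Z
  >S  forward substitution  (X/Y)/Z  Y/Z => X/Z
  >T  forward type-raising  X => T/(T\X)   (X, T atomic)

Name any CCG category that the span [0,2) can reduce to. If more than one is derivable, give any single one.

S\NP

[0,6] S   <
  [0,2] S\NP   <
    [0,1] "quickly" : PP\N
    [1,2] "bone" : (S\NP)\(PP\N)
  [2,6] S\(S\NP)   <
    [2,5] N   <
      [2,3] "plan" : PP
      [3,5] N\PP   >
        [3,4] "found" : (N\PP)/NP
        [4,5] "under" : NP
    [5,6] "idea" : (S\(S\NP))\N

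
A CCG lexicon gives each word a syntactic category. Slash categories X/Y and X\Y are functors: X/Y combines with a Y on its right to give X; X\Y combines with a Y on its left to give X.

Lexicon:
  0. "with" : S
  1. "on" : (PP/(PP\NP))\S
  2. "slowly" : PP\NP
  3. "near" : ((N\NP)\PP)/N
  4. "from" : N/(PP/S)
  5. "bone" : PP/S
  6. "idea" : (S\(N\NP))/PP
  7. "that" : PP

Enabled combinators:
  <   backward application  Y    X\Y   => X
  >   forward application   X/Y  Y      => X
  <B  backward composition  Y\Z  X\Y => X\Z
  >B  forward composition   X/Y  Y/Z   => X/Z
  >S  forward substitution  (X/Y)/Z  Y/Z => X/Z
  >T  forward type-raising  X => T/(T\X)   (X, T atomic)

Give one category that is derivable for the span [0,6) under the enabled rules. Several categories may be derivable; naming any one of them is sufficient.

N\NP

[0,8] S   <
  [0,6] N\NP   <
    [0,3] PP   >
      [0,2] PP/(PP\NP)   <
        [0,1] "with" : S
        [1,2] "on" : (PP/(PP\NP))\S
      [2,3] "slowly" : PP\NP
    [3,6] (N\NP)\PP   >
      [3,4] "near" : ((N\NP)\PP)/N
      [4,6] N   >
        [4,5] "from" : N/(PP/S)
        [5,6] "bone" : PP/S
  [6,8] S\(N\NP)   >
    [6,7] "idea" : (S\(N\NP))/PP
    [7,8] "that" : PP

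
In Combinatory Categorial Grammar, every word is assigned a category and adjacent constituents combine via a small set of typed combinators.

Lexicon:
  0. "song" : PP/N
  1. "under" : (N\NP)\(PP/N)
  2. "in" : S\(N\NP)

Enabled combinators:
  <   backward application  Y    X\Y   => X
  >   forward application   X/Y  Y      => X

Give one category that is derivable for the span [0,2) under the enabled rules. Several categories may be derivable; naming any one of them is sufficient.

[0,3] S   <
  [0,2] N\NP   <
    [0,1] "song" : PP/N
    [1,2] "under" : (N\NP)\(PP/N)
  [2,3] "in" : S\(N\NP)

N\NP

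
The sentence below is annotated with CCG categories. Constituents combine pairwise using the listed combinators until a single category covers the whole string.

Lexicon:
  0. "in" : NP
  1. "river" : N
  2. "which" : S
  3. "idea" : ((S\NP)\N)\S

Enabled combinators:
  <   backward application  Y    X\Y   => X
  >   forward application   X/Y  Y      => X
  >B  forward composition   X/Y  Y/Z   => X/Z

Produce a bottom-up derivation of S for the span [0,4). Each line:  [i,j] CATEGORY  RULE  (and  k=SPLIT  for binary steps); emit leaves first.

[0,1] NP  lex  "in"
[1,2] N  lex  "river"
[2,3] S  lex  "which"
[3,4] ((S\NP)\N)\S  lex  "idea"
[2,4] (S\NP)\N  <  k=3
[1,4] S\NP  <  k=2
[0,4] S  <  k=1

[0,4] S   <
  [0,1] "in" : NP
  [1,4] S\NP   <
    [1,2] "river" : N
    [2,4] (S\NP)\N   <
      [2,3] "which" : S
      [3,4] "idea" : ((S\NP)\N)\S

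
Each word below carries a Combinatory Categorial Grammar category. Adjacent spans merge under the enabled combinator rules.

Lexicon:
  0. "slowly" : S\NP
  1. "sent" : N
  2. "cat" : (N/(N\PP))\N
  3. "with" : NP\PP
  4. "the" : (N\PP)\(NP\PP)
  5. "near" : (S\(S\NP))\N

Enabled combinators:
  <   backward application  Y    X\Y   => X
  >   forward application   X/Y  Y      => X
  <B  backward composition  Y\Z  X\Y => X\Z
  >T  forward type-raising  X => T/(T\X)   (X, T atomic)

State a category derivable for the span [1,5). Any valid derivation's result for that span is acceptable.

[0,6] S   <
  [0,1] "slowly" : S\NP
  [1,6] S\(S\NP)   <
    [1,5] N   >
      [1,3] N/(N\PP)   <
        [1,2] "sent" : N
        [2,3] "cat" : (N/(N\PP))\N
      [3,5] N\PP   <
        [3,4] "with" : NP\PP
        [4,5] "the" : (N\PP)\(NP\PP)
    [5,6] "near" : (S\(S\NP))\N

N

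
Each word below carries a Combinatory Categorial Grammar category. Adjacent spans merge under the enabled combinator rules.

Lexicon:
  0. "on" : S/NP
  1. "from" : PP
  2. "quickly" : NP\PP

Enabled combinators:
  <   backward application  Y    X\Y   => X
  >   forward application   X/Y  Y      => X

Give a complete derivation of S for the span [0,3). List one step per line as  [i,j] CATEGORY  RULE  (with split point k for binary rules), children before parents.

[0,3] S   >
  [0,1] "on" : S/NP
  [1,3] NP   <
    [1,2] "from" : PP
    [2,3] "quickly" : NP\PP

[0,1] S/NP  lex  "on"
[1,2] PP  lex  "from"
[2,3] NP\PP  lex  "quickly"
[1,3] NP  <  k=2
[0,3] S  >  k=1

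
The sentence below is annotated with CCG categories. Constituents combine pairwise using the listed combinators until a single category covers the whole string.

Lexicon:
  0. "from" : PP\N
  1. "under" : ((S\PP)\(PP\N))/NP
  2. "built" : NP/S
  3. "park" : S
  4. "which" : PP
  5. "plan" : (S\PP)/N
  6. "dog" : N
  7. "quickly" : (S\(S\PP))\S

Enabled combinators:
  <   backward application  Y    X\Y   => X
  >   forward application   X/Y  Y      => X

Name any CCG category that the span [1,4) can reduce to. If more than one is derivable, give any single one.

[0,8] S   <
  [0,4] S\PP   <
    [0,1] "from" : PP\N
    [1,4] (S\PP)\(PP\N)   >
      [1,2] "under" : ((S\PP)\(PP\N))/NP
      [2,4] NP   >
        [2,3] "built" : NP/S
        [3,4] "park" : S
  [4,8] S\(S\PP)   <
    [4,7] S   <
      [4,5] "which" : PP
      [5,7] S\PP   >
        [5,6] "plan" : (S\PP)/N
        [6,7] "dog" : N
    [7,8] "quickly" : (S\(S\PP))\S

(S\PP)\(PP\N)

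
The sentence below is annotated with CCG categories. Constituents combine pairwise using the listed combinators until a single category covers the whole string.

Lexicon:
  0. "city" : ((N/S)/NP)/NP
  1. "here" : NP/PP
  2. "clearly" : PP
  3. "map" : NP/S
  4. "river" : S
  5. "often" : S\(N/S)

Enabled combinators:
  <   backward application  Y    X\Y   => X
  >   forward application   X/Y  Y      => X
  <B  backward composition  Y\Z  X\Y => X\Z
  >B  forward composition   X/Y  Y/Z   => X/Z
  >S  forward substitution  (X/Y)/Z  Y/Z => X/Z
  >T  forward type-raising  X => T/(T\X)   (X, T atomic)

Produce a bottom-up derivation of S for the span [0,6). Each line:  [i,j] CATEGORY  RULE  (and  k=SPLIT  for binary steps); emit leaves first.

[0,6] S   <
  [0,5] N/S   >
    [0,3] (N/S)/NP   >
      [0,1] "city" : ((N/S)/NP)/NP
      [1,3] NP   >
        [1,2] "here" : NP/PP
        [2,3] "clearly" : PP
    [3,5] NP   >
      [3,4] "map" : NP/S
      [4,5] "river" : S
  [5,6] "often" : S\(N/S)

[0,1] ((N/S)/NP)/NP  lex  "city"
[1,2] NP/PP  lex  "here"
[2,3] PP  lex  "clearly"
[1,3] NP  >  k=2
[0,3] (N/S)/NP  >  k=1
[3,4] NP/S  lex  "map"
[4,5] S  lex  "river"
[3,5] NP  >  k=4
[0,5] N/S  >  k=3
[5,6] S\(N/S)  lex  "often"
[0,6] S  <  k=5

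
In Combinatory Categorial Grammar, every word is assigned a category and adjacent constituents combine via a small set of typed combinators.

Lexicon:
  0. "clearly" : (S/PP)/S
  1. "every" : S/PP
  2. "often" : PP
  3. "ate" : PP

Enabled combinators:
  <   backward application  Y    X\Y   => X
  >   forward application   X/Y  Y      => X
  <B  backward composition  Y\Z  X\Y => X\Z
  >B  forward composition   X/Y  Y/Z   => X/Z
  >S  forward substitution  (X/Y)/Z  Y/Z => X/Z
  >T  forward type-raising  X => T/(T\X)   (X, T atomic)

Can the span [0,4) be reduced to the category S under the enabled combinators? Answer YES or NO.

[0,4] S   >
  [0,3] S/PP   >
    [0,1] "clearly" : (S/PP)/S
    [1,3] S   >
      [1,2] "every" : S/PP
      [2,3] "often" : PP
  [3,4] "ate" : PP

YES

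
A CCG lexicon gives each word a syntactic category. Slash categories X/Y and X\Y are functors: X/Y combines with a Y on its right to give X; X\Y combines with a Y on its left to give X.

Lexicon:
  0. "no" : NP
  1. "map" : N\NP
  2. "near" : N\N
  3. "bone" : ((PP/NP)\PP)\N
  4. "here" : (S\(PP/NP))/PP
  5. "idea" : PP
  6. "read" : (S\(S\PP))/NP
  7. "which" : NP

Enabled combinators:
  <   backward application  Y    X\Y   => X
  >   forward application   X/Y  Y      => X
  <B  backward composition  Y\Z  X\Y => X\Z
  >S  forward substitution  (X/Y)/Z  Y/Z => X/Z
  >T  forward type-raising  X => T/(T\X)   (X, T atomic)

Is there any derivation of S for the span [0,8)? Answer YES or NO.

YES

[0,8] S   <
  [0,6] S\PP   <B
    [0,4] (PP/NP)\PP   <
      [0,3] N   <
        [0,1] "no" : NP
        [1,3] N\NP   <B
          [1,2] "map" : N\NP
          [2,3] "near" : N\N
      [3,4] "bone" : ((PP/NP)\PP)\N
    [4,6] S\(PP/NP)   >
      [4,5] "here" : (S\(PP/NP))/PP
      [5,6] "idea" : PP
  [6,8] S\(S\PP)   >
    [6,7] "read" : (S\(S\PP))/NP
    [7,8] "which" : NP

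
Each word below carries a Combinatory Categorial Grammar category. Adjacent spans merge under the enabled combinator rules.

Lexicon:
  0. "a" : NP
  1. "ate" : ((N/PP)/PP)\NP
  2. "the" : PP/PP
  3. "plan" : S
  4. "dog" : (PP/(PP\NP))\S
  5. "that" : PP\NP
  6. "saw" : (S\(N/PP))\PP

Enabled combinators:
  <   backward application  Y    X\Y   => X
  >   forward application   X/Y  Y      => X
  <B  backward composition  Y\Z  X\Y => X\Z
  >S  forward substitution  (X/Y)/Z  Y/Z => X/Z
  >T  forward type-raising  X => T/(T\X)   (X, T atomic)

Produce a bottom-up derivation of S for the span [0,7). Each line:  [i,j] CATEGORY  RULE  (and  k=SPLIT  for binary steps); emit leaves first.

[0,1] NP  lex  "a"
[1,2] ((N/PP)/PP)\NP  lex  "ate"
[0,2] (N/PP)/PP  <  k=1
[2,3] PP/PP  lex  "the"
[0,3] N/PP  >S  k=2
[3,4] S  lex  "plan"
[4,5] (PP/(PP\NP))\S  lex  "dog"
[3,5] PP/(PP\NP)  <  k=4
[5,6] PP\NP  lex  "that"
[3,6] PP  >  k=5
[6,7] (S\(N/PP))\PP  lex  "saw"
[3,7] S\(N/PP)  <  k=6
[0,7] S  <  k=3

[0,7] S   <
  [0,3] N/PP   >S
    [0,2] (N/PP)/PP   <
      [0,1] "a" : NP
      [1,2] "ate" : ((N/PP)/PP)\NP
    [2,3] "the" : PP/PP
  [3,7] S\(N/PP)   <
    [3,6] PP   >
      [3,5] PP/(PP\NP)   <
        [3,4] "plan" : S
        [4,5] "dog" : (PP/(PP\NP))\S
      [5,6] "that" : PP\NP
    [6,7] "saw" : (S\(N/PP))\PP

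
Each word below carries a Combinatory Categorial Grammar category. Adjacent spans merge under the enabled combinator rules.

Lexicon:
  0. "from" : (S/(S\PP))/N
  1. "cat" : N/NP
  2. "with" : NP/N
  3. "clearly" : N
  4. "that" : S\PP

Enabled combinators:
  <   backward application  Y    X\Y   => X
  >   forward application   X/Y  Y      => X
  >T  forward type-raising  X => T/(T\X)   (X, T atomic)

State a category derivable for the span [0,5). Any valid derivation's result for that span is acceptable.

[0,5] S   >
  [0,4] S/(S\PP)   >
    [0,1] "from" : (S/(S\PP))/N
    [1,4] N   >
      [1,2] "cat" : N/NP
      [2,4] NP   >
        [2,3] "with" : NP/N
        [3,4] "clearly" : N
  [4,5] "that" : S\PP

S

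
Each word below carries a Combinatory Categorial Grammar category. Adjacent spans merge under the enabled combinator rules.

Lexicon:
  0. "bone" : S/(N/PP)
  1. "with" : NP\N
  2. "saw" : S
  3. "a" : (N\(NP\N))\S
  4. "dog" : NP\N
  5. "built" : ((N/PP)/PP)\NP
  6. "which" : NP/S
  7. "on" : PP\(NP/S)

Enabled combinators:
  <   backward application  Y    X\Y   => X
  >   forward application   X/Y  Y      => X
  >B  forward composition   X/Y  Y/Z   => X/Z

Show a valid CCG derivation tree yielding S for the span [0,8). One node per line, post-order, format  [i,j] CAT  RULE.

[0,8] S   >
  [0,6] S/PP   >B
    [0,1] "bone" : S/(N/PP)
    [1,6] (N/PP)/PP   <
      [1,5] NP   <
        [1,4] N   <
          [1,2] "with" : NP\N
          [2,4] N\(NP\N)   <
            [2,3] "saw" : S
            [3,4] "a" : (N\(NP\N))\S
        [4,5] "dog" : NP\N
      [5,6] "built" : ((N/PP)/PP)\NP
  [6,8] PP   <
    [6,7] "which" : NP/S
    [7,8] "on" : PP\(NP/S)

[0,1] S/(N/PP)  lex  "bone"
[1,2] NP\N  lex  "with"
[2,3] S  lex  "saw"
[3,4] (N\(NP\N))\S  lex  "a"
[2,4] N\(NP\N)  <  k=3
[1,4] N  <  k=2
[4,5] NP\N  lex  "dog"
[1,5] NP  <  k=4
[5,6] ((N/PP)/PP)\NP  lex  "built"
[1,6] (N/PP)/PP  <  k=5
[0,6] S/PP  >B  k=1
[6,7] NP/S  lex  "which"
[7,8] PP\(NP/S)  lex  "on"
[6,8] PP  <  k=7
[0,8] S  >  k=6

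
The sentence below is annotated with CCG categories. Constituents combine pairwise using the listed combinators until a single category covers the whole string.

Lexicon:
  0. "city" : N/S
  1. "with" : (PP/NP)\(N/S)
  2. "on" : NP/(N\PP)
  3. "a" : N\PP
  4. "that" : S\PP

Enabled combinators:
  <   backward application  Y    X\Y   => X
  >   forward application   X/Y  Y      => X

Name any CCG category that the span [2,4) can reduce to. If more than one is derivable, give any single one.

NP

[0,5] S   <
  [0,4] PP   >
    [0,2] PP/NP   <
      [0,1] "city" : N/S
      [1,2] "with" : (PP/NP)\(N/S)
    [2,4] NP   >
      [2,3] "on" : NP/(N\PP)
      [3,4] "a" : N\PP
  [4,5] "that" : S\PP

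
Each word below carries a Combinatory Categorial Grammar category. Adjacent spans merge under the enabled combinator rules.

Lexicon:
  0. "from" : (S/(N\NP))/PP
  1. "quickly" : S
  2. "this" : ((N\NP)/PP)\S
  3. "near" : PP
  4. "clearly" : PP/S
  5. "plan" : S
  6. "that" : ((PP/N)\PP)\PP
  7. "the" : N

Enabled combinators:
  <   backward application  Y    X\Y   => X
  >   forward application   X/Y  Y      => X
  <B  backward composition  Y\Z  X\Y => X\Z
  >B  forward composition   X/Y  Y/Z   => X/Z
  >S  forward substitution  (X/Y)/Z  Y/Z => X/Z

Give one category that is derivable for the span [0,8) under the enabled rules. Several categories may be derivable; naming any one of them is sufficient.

S

[0,8] S   >
  [0,3] S/PP   >S
    [0,1] "from" : (S/(N\NP))/PP
    [1,3] (N\NP)/PP   <
      [1,2] "quickly" : S
      [2,3] "this" : ((N\NP)/PP)\S
  [3,8] PP   >
    [3,7] PP/N   <
      [3,4] "near" : PP
      [4,7] (PP/N)\PP   <
        [4,6] PP   >
          [4,5] "clearly" : PP/S
          [5,6] "plan" : S
        [6,7] "that" : ((PP/N)\PP)\PP
    [7,8] "the" : N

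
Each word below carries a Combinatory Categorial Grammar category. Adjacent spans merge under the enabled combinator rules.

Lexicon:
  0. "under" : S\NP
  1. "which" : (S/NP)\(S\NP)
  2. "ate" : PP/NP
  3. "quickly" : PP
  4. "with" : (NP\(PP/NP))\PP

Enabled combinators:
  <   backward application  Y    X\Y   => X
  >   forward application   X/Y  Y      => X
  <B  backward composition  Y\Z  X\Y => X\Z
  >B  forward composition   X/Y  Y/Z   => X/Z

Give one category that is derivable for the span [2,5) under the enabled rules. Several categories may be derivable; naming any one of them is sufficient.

NP

[0,5] S   >
  [0,2] S/NP   <
    [0,1] "under" : S\NP
    [1,2] "which" : (S/NP)\(S\NP)
  [2,5] NP   <
    [2,3] "ate" : PP/NP
    [3,5] NP\(PP/NP)   <
      [3,4] "quickly" : PP
      [4,5] "with" : (NP\(PP/NP))\PP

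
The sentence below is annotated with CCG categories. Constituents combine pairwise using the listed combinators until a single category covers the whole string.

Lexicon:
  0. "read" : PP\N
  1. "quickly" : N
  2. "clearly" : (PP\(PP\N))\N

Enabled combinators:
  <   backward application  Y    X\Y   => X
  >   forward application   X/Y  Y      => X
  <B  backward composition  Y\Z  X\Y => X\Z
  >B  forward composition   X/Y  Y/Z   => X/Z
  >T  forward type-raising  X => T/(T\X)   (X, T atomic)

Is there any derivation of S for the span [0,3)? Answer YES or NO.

PP\N N (PP\(PP\N))\N
CKY chart[0,3] = {N/(N\PP), NP/(NP\PP), PP, PP/(PP\PP), S/(S\PP)}; S ∉ chart

NO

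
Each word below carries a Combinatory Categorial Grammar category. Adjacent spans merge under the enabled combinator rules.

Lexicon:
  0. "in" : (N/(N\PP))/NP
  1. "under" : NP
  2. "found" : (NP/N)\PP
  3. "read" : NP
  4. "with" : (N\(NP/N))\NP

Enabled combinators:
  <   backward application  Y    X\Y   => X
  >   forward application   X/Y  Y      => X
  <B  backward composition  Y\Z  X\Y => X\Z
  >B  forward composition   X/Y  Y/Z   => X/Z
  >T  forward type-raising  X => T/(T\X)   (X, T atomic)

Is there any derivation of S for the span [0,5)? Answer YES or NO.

NO

(N/(N\PP))/NP NP (NP/N)\PP NP (N\(NP/N))\NP
CKY chart[0,5] = {N, N/(N\N), NP/(NP\N), PP/(PP\N), S/(S\N)}; S ∉ chart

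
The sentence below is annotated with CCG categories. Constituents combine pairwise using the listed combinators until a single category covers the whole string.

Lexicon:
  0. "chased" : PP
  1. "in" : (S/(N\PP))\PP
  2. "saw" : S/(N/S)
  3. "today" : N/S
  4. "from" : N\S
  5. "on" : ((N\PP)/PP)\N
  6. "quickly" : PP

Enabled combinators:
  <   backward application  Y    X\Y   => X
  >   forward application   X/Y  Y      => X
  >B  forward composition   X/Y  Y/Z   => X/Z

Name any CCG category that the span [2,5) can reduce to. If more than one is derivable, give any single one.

[0,7] S   >
  [0,6] S/PP   >B
    [0,2] S/(N\PP)   <
      [0,1] "chased" : PP
      [1,2] "in" : (S/(N\PP))\PP
    [2,6] (N\PP)/PP   <
      [2,5] N   <
        [2,4] S   >
          [2,3] "saw" : S/(N/S)
          [3,4] "today" : N/S
        [4,5] "from" : N\S
      [5,6] "on" : ((N\PP)/PP)\N
  [6,7] "quickly" : PP

N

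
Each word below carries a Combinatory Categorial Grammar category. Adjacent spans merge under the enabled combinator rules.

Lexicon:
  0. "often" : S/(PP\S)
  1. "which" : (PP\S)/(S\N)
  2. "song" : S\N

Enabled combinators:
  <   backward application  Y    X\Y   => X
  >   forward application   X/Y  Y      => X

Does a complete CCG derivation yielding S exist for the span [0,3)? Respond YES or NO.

YES

[0,3] S   >
  [0,1] "often" : S/(PP\S)
  [1,3] PP\S   >
    [1,2] "which" : (PP\S)/(S\N)
    [2,3] "song" : S\N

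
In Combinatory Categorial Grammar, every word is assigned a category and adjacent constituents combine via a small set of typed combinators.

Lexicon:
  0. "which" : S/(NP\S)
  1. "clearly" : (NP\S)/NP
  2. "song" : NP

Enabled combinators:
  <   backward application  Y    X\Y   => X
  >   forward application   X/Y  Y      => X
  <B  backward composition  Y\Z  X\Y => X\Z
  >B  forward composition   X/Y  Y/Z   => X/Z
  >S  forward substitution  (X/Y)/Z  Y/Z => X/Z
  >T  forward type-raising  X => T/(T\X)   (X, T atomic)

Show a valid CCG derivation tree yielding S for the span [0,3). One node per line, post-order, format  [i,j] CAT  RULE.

[0,1] S/(NP\S)  lex  "which"
[1,2] (NP\S)/NP  lex  "clearly"
[2,3] NP  lex  "song"
[1,3] NP\S  >  k=2
[0,3] S  >  k=1

[0,3] S   >
  [0,1] "which" : S/(NP\S)
  [1,3] NP\S   >
    [1,2] "clearly" : (NP\S)/NP
    [2,3] "song" : NP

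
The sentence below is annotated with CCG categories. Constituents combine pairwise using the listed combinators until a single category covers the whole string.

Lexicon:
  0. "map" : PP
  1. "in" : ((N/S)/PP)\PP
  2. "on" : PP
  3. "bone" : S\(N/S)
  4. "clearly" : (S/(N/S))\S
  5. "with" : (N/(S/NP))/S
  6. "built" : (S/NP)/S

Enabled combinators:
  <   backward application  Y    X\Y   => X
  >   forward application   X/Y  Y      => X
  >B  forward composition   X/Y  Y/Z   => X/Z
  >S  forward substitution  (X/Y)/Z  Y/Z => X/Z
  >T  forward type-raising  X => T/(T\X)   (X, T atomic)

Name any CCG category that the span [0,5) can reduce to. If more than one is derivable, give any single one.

S/(N/S)

[0,7] S   >
  [0,5] S/(N/S)   <
    [0,4] S   <
      [0,3] N/S   >
        [0,2] (N/S)/PP   <
          [0,1] "map" : PP
          [1,2] "in" : ((N/S)/PP)\PP
        [2,3] "on" : PP
      [3,4] "bone" : S\(N/S)
    [4,5] "clearly" : (S/(N/S))\S
  [5,7] N/S   >S
    [5,6] "with" : (N/(S/NP))/S
    [6,7] "built" : (S/NP)/S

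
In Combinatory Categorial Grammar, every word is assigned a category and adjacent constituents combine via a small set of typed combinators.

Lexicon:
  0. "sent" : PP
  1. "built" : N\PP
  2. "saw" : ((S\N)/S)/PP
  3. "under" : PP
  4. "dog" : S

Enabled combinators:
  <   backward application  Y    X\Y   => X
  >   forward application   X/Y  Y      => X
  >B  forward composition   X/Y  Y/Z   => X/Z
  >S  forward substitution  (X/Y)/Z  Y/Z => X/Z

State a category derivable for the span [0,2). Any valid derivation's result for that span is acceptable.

[0,5] S   <
  [0,2] N   <
    [0,1] "sent" : PP
    [1,2] "built" : N\PP
  [2,5] S\N   >
    [2,4] (S\N)/S   >
      [2,3] "saw" : ((S\N)/S)/PP
      [3,4] "under" : PP
    [4,5] "dog" : S

N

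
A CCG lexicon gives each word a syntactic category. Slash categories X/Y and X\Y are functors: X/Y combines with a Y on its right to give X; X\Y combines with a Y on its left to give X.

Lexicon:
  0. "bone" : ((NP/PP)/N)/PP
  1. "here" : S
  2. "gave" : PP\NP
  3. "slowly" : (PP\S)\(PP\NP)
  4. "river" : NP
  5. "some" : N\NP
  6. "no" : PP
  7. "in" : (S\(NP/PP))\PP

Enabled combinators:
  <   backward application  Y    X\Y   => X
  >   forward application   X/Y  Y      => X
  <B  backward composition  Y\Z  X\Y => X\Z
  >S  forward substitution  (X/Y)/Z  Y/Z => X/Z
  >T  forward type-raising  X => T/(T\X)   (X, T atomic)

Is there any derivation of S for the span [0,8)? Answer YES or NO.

YES

[0,8] S   <
  [0,6] NP/PP   >
    [0,4] (NP/PP)/N   >
      [0,1] "bone" : ((NP/PP)/N)/PP
      [1,4] PP   <
        [1,2] "here" : S
        [2,4] PP\S   <
          [2,3] "gave" : PP\NP
          [3,4] "slowly" : (PP\S)\(PP\NP)
    [4,6] N   >
      [4,5] N/(N\NP)   >T
        [4,5] "river" : NP
      [5,6] "some" : N\NP
  [6,8] S\(NP/PP)   <
    [6,7] "no" : PP
    [7,8] "in" : (S\(NP/PP))\PP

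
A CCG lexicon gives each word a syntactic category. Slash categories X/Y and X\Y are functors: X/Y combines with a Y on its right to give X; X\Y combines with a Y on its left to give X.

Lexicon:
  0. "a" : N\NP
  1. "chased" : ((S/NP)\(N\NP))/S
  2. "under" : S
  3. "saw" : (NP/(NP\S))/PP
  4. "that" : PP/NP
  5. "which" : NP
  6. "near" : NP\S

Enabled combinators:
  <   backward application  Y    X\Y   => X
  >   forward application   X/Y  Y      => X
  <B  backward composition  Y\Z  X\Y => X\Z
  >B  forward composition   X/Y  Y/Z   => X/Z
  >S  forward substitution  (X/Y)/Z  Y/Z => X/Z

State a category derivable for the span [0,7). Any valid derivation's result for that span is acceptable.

S

[0,7] S   >
  [0,3] S/NP   <
    [0,1] "a" : N\NP
    [1,3] (S/NP)\(N\NP)   >
      [1,2] "chased" : ((S/NP)\(N\NP))/S
      [2,3] "under" : S
  [3,7] NP   >
    [3,6] NP/(NP\S)   >
      [3,4] "saw" : (NP/(NP\S))/PP
      [4,6] PP   >
        [4,5] "that" : PP/NP
        [5,6] "which" : NP
    [6,7] "near" : NP\S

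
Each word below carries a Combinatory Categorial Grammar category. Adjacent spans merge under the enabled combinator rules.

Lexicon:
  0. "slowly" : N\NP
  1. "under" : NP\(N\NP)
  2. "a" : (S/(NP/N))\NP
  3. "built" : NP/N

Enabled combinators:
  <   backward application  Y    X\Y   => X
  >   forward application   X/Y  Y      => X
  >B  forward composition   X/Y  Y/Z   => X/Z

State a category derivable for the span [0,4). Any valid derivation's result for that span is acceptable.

S

[0,4] S   >
  [0,3] S/(NP/N)   <
    [0,2] NP   <
      [0,1] "slowly" : N\NP
      [1,2] "under" : NP\(N\NP)
    [2,3] "a" : (S/(NP/N))\NP
  [3,4] "built" : NP/N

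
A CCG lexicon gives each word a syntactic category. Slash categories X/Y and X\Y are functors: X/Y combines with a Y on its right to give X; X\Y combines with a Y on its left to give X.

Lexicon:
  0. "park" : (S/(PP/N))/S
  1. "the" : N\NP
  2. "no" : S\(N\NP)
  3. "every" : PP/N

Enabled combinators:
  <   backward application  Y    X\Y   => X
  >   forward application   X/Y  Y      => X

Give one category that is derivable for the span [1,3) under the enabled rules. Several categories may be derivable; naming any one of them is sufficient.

[0,4] S   >
  [0,3] S/(PP/N)   >
    [0,1] "park" : (S/(PP/N))/S
    [1,3] S   <
      [1,2] "the" : N\NP
      [2,3] "no" : S\(N\NP)
  [3,4] "every" : PP/N

S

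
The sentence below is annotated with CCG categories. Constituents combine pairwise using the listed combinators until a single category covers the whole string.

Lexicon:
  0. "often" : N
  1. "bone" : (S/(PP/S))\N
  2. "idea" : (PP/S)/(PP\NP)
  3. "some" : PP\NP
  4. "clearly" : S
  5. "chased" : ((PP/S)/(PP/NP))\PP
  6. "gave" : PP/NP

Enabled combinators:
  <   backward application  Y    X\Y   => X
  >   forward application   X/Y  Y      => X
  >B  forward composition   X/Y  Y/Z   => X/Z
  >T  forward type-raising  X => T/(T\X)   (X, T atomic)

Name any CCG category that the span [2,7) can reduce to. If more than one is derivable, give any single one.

[0,7] S   >
  [0,2] S/(PP/S)   <
    [0,1] "often" : N
    [1,2] "bone" : (S/(PP/S))\N
  [2,7] PP/S   >
    [2,6] (PP/S)/(PP/NP)   <
      [2,5] PP   >
        [2,4] PP/S   >
          [2,3] "idea" : (PP/S)/(PP\NP)
          [3,4] "some" : PP\NP
        [4,5] "clearly" : S
      [5,6] "chased" : ((PP/S)/(PP/NP))\PP
    [6,7] "gave" : PP/NP

PP/S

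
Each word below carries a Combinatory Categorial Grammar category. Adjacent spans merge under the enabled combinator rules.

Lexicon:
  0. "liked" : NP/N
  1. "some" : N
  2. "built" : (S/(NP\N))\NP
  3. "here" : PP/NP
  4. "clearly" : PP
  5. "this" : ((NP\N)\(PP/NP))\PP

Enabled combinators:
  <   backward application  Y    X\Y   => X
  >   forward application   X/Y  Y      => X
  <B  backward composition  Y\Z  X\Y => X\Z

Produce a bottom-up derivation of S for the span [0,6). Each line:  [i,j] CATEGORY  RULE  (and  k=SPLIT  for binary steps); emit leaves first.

[0,6] S   >
  [0,3] S/(NP\N)   <
    [0,2] NP   >
      [0,1] "liked" : NP/N
      [1,2] "some" : N
    [2,3] "built" : (S/(NP\N))\NP
  [3,6] NP\N   <
    [3,4] "here" : PP/NP
    [4,6] (NP\N)\(PP/NP)   <
      [4,5] "clearly" : PP
      [5,6] "this" : ((NP\N)\(PP/NP))\PP

[0,1] NP/N  lex  "liked"
[1,2] N  lex  "some"
[0,2] NP  >  k=1
[2,3] (S/(NP\N))\NP  lex  "built"
[0,3] S/(NP\N)  <  k=2
[3,4] PP/NP  lex  "here"
[4,5] PP  lex  "clearly"
[5,6] ((NP\N)\(PP/NP))\PP  lex  "this"
[4,6] (NP\N)\(PP/NP)  <  k=5
[3,6] NP\N  <  k=4
[0,6] S  >  k=3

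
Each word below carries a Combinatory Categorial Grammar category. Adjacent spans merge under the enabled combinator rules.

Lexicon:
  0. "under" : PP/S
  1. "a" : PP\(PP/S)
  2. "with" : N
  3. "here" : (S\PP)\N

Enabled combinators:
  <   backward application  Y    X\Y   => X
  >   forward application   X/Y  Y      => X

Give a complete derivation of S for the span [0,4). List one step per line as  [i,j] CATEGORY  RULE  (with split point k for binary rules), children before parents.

[0,1] PP/S  lex  "under"
[1,2] PP\(PP/S)  lex  "a"
[0,2] PP  <  k=1
[2,3] N  lex  "with"
[3,4] (S\PP)\N  lex  "here"
[2,4] S\PP  <  k=3
[0,4] S  <  k=2

[0,4] S   <
  [0,2] PP   <
    [0,1] "under" : PP/S
    [1,2] "a" : PP\(PP/S)
  [2,4] S\PP   <
    [2,3] "with" : N
    [3,4] "here" : (S\PP)\N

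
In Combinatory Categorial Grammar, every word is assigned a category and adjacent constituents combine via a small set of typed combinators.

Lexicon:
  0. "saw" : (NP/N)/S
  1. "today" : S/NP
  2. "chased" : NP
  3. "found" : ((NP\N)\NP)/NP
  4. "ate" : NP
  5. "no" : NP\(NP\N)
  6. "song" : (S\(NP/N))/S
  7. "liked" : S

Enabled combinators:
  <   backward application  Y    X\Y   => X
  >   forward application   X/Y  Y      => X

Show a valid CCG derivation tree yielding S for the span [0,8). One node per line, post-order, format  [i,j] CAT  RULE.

[0,1] (NP/N)/S  lex  "saw"
[1,2] S/NP  lex  "today"
[2,3] NP  lex  "chased"
[3,4] ((NP\N)\NP)/NP  lex  "found"
[4,5] NP  lex  "ate"
[3,5] (NP\N)\NP  >  k=4
[2,5] NP\N  <  k=3
[5,6] NP\(NP\N)  lex  "no"
[2,6] NP  <  k=5
[1,6] S  >  k=2
[0,6] NP/N  >  k=1
[6,7] (S\(NP/N))/S  lex  "song"
[7,8] S  lex  "liked"
[6,8] S\(NP/N)  >  k=7
[0,8] S  <  k=6

[0,8] S   <
  [0,6] NP/N   >
    [0,1] "saw" : (NP/N)/S
    [1,6] S   >
      [1,2] "today" : S/NP
      [2,6] NP   <
        [2,5] NP\N   <
          [2,3] "chased" : NP
          [3,5] (NP\N)\NP   >
            [3,4] "found" : ((NP\N)\NP)/NP
            [4,5] "ate" : NP
        [5,6] "no" : NP\(NP\N)
  [6,8] S\(NP/N)   >
    [6,7] "song" : (S\(NP/N))/S
    [7,8] "liked" : S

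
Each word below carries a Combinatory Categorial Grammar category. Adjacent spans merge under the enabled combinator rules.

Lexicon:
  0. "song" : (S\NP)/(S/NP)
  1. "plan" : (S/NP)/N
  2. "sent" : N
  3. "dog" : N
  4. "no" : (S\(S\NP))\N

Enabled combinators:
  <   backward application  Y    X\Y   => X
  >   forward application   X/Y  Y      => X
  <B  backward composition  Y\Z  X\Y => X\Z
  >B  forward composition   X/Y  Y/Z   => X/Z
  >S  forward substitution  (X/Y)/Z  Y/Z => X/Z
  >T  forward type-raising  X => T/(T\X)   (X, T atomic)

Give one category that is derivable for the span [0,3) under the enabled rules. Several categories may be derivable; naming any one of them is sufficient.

[0,5] S   <
  [0,3] S\NP   >
    [0,1] "song" : (S\NP)/(S/NP)
    [1,3] S/NP   >
      [1,2] "plan" : (S/NP)/N
      [2,3] "sent" : N
  [3,5] S\(S\NP)   <
    [3,4] "dog" : N
    [4,5] "no" : (S\(S\NP))\N

S\NP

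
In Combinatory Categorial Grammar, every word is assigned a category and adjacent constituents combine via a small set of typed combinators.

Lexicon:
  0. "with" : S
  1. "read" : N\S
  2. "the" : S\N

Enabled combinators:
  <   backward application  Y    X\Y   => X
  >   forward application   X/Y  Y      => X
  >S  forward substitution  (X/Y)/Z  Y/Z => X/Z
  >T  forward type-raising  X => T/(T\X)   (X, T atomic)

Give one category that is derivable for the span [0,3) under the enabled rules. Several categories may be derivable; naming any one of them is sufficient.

[0,3] S   <
  [0,2] N   <
    [0,1] "with" : S
    [1,2] "read" : N\S
  [2,3] "the" : S\N

S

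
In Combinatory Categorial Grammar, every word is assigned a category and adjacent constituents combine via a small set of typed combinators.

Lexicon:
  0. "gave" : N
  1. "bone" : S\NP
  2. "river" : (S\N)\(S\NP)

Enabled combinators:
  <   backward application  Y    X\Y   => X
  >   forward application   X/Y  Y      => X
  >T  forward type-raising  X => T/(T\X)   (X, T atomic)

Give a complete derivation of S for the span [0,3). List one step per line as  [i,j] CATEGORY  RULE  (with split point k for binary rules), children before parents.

[0,1] N  lex  "gave"
[1,2] S\NP  lex  "bone"
[2,3] (S\N)\(S\NP)  lex  "river"
[1,3] S\N  <  k=2
[0,3] S  <  k=1

[0,3] S   <
  [0,1] "gave" : N
  [1,3] S\N   <
    [1,2] "bone" : S\NP
    [2,3] "river" : (S\N)\(S\NP)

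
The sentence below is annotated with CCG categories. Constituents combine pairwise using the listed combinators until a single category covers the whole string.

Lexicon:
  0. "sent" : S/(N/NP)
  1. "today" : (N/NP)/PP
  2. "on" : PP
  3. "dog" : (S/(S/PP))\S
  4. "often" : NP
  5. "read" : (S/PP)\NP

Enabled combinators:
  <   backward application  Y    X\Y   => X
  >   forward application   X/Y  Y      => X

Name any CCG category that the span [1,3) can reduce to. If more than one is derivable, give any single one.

N/NP

[0,6] S   >
  [0,4] S/(S/PP)   <
    [0,3] S   >
      [0,1] "sent" : S/(N/NP)
      [1,3] N/NP   >
        [1,2] "today" : (N/NP)/PP
        [2,3] "on" : PP
    [3,4] "dog" : (S/(S/PP))\S
  [4,6] S/PP   <
    [4,5] "often" : NP
    [5,6] "read" : (S/PP)\NP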